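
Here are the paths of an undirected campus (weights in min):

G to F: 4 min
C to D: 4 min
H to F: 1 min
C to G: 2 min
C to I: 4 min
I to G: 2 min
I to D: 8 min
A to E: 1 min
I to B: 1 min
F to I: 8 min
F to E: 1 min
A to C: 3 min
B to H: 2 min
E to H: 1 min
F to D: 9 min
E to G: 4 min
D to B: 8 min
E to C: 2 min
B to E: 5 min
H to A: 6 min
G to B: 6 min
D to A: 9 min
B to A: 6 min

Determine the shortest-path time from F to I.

Settle nodes by increasing distance from F:
F: 0
E: 1  (via F)
H: 1  (via F)
A: 2  (via E)
B: 3  (via H)
C: 3  (via E)
G: 4  (via F)
I: 4  (via B)
Shortest route: F–H–B–I = 4 min.

4 min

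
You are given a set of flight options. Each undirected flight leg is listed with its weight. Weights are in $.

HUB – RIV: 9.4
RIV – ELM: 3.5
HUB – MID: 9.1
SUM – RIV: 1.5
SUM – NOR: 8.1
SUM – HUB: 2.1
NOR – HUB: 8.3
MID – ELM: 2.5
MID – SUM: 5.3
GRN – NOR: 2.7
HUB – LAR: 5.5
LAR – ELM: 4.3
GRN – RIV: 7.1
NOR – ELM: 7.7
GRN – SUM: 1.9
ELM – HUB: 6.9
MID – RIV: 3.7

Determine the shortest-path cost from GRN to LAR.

$9.5

Candidate routes:
GRN - SUM - RIV - ELM - LAR: 1.9+1.5+3.5+4.3 = 11.2
GRN - SUM - HUB - LAR: 1.9+2.1+5.5 = 9.5
Cheapest is GRN - SUM - HUB - LAR at $9.5.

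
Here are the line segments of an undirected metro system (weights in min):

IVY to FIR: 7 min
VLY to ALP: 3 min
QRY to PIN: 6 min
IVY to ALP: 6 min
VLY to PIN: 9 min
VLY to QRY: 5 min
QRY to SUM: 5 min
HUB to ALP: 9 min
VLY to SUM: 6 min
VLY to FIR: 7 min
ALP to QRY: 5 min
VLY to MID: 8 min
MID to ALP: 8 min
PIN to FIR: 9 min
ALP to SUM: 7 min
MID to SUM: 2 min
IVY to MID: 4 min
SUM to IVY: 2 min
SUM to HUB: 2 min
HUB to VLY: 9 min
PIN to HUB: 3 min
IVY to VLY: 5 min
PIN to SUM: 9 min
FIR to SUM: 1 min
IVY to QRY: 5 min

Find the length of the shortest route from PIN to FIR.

6 min

Running Dijkstra from PIN:
PIN: 0
HUB: 3  (via PIN)
SUM: 5  (via HUB)
QRY: 6  (via PIN)
FIR: 6  (via SUM)
Shortest route: PIN–HUB–SUM–FIR = 6 min.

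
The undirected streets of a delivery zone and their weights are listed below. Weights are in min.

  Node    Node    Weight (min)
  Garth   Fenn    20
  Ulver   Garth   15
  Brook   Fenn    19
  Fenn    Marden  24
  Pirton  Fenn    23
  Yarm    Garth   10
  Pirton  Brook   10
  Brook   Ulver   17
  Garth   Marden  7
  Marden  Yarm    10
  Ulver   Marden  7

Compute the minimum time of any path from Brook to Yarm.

Enumerating some paths:
Brook - Ulver - Garth - Yarm: 17+15+10 = 42
Brook - Ulver - Marden - Yarm: 17+7+10 = 34
Brook - Ulver - Marden - Garth - Yarm: 17+7+7+10 = 41
The minimum is 34 min via Brook - Ulver - Marden - Yarm.

34 min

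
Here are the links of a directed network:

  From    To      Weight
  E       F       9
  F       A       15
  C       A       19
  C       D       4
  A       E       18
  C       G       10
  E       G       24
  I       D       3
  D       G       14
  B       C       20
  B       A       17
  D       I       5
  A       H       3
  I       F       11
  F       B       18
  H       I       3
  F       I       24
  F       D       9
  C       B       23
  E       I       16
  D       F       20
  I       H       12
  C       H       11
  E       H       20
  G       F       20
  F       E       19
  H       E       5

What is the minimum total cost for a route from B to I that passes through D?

29

Best B to D: B → C → D costing 24
Best D to I: D → I costing 5
Total via D: 24 + 5 = 29.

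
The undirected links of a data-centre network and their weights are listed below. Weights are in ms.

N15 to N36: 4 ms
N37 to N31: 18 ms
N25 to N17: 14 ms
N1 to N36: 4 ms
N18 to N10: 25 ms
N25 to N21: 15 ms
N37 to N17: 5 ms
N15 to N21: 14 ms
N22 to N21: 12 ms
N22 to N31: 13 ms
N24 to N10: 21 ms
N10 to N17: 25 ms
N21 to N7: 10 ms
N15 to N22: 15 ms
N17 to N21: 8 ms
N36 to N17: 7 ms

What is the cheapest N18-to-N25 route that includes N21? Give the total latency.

Shortest N18→N21: N18 → N10 → N17 → N21 = 58
Best N21 to N25: N21 → N25 costing 15
Total via N21: 58 + 15 = 73 ms.

73 ms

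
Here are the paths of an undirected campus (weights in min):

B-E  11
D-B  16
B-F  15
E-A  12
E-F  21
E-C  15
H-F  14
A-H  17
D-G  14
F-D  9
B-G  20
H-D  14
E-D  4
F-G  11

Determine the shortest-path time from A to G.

Enumerating some paths:
A–E–D–F–G: 12+4+9+11 = 36
A–E–D–G: 12+4+14 = 30
The minimum is 30 min via A–E–D–G.

30 min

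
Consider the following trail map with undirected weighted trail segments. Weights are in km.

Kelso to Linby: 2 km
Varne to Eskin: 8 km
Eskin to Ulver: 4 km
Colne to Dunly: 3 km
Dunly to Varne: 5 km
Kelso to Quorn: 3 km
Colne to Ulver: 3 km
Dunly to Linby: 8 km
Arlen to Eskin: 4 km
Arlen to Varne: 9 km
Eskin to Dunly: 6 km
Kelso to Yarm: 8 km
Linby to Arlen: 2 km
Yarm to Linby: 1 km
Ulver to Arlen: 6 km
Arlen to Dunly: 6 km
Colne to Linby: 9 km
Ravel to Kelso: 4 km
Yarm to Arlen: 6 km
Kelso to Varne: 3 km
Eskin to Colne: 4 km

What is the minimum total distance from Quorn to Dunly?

11 km

Enumerating some paths:
Quorn → Kelso → Linby → Colne → Dunly: 3+2+9+3 = 17
Quorn → Kelso → Linby → Arlen → Dunly: 3+2+2+6 = 13
Quorn → Kelso → Linby → Dunly: 3+2+8 = 13
Quorn → Kelso → Varne → Dunly: 3+3+5 = 11
Cheapest is Quorn → Kelso → Varne → Dunly at 11 km.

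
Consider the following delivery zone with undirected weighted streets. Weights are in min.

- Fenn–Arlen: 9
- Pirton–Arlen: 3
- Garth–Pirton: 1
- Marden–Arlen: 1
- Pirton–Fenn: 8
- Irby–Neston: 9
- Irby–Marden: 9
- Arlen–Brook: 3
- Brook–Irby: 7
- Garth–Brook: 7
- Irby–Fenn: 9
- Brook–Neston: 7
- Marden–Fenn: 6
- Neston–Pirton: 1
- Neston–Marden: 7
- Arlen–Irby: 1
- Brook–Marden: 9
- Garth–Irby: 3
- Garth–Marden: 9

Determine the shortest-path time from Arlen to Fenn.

7 min

Settle nodes by increasing distance from Arlen:
Arlen: 0
Irby: 1  (via Arlen)
Marden: 1  (via Arlen)
Brook: 3  (via Arlen)
Pirton: 3  (via Arlen)
Garth: 4  (via Irby)
Neston: 4  (via Pirton)
Fenn: 7  (via Marden)
Shortest route: Arlen → Marden → Fenn = 7 min.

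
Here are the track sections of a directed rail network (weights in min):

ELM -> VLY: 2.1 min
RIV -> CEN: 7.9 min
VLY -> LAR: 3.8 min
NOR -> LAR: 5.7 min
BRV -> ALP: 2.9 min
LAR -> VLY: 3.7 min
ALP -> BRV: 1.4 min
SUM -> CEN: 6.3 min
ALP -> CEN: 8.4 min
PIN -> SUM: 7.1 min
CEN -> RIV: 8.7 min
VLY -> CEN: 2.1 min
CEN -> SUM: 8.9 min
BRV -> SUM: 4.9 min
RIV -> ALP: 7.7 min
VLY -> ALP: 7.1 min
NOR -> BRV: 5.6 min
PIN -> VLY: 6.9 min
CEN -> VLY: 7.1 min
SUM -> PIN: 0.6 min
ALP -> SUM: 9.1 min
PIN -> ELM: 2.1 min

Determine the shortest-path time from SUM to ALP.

11.9 min

Shortest distances from SUM:
SUM: 0
PIN: 0.6  (via SUM)
ELM: 2.7  (via PIN)
VLY: 4.8  (via ELM)
CEN: 6.3  (via SUM)
LAR: 8.6  (via VLY)
ALP: 11.9  (via VLY)
Shortest route: SUM–PIN–ELM–VLY–ALP = 11.9 min.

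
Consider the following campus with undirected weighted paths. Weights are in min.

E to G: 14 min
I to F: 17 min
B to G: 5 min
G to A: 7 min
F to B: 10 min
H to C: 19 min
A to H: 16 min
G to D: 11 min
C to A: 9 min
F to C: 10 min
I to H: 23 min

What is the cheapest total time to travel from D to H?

34 min

Shortest distances from D:
D: 0
G: 11  (via D)
B: 16  (via G)
A: 18  (via G)
E: 25  (via G)
F: 26  (via B)
C: 27  (via A)
H: 34  (via A)
Shortest route: D–G–A–H = 34 min.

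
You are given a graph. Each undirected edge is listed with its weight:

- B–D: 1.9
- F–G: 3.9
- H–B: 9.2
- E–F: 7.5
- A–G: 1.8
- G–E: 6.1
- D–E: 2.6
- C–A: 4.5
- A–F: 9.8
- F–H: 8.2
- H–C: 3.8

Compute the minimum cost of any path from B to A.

12.4

Enumerating some paths:
B–H–C–A: 9.2+3.8+4.5 = 17.5
B–D–E–G–A: 1.9+2.6+6.1+1.8 = 12.4
Cheapest is B–D–E–G–A at 12.4.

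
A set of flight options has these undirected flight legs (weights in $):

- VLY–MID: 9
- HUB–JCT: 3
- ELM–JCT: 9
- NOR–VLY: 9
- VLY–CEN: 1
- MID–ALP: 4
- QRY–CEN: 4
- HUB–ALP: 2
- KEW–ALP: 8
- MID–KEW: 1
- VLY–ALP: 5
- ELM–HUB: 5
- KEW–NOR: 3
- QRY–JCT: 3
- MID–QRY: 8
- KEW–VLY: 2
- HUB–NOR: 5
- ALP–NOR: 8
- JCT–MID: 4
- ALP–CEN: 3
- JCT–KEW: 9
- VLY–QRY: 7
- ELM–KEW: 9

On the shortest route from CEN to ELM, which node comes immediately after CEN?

ALP

Candidate routes:
CEN–VLY–ALP–HUB–ELM: 1+5+2+5 = 13
CEN–ALP–HUB–ELM: 3+2+5 = 10
CEN–VLY–KEW–ELM: 1+2+9 = 12
The minimum is $10 via CEN–ALP–HUB–ELM.
So from CEN the first move is to ALP.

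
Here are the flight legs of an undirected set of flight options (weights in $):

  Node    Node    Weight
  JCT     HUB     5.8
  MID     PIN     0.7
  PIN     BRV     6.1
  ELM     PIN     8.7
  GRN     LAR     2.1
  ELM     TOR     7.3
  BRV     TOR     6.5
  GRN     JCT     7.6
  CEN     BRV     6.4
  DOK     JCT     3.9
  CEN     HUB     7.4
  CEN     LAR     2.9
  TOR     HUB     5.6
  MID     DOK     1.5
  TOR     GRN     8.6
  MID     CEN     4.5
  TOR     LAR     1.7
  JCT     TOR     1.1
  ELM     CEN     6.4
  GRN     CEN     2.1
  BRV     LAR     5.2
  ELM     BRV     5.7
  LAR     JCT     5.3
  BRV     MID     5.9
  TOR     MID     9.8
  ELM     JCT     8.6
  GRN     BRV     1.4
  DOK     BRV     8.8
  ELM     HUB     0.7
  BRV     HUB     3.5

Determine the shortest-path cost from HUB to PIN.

Enumerating some paths:
HUB → ELM → PIN: 0.7+8.7 = 9.4
HUB → BRV → PIN: 3.5+6.1 = 9.6
The minimum is $9.4 via HUB → ELM → PIN.

$9.4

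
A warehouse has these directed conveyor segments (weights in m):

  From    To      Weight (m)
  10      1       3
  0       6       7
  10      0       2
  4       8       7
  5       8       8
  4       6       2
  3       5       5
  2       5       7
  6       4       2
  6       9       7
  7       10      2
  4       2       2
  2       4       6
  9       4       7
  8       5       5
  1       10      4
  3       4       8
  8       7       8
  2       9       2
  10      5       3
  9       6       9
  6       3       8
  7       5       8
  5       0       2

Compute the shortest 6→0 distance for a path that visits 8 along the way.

16 m

Shortest 6→8: 6–4–8 = 9
Shortest 8→0: 8–5–0 = 7
Total via 8: 9 + 7 = 16 m.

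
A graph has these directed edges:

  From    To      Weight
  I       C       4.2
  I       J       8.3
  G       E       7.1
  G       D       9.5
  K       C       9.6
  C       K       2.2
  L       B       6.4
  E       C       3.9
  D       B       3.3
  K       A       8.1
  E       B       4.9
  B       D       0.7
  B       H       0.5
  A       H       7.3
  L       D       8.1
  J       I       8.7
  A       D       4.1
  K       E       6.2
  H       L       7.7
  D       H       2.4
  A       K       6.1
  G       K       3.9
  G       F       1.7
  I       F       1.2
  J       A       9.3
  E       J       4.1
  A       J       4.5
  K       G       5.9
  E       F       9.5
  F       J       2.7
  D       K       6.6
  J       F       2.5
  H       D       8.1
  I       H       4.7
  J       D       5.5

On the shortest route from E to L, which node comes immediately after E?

B

Compare a few routes:
E - B - H - L: 4.9+0.5+7.7 = 13.1
E - J - D - H - L: 4.1+5.5+2.4+7.7 = 19.7
E - J - D - B - H - L: 4.1+5.5+3.3+0.5+7.7 = 21.1
E - B - D - H - L: 4.9+0.7+2.4+7.7 = 15.7
Cheapest is E - B - H - L at 13.1.
So from E the first move is to B.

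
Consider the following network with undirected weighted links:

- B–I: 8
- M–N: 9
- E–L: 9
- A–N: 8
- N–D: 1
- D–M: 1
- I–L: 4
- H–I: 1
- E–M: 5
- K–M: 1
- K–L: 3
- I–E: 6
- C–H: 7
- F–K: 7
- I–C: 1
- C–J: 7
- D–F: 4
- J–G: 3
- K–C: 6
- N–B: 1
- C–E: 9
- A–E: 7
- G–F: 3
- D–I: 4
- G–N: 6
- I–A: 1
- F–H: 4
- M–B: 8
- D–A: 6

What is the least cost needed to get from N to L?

6

Shortest distances from N:
N: 0
B: 1  (via N)
D: 1  (via N)
M: 2  (via D)
K: 3  (via M)
F: 5  (via D)
I: 5  (via D)
A: 6  (via I)
C: 6  (via I)
G: 6  (via N)
H: 6  (via I)
L: 6  (via K)
Shortest route: N → D → M → K → L = 6.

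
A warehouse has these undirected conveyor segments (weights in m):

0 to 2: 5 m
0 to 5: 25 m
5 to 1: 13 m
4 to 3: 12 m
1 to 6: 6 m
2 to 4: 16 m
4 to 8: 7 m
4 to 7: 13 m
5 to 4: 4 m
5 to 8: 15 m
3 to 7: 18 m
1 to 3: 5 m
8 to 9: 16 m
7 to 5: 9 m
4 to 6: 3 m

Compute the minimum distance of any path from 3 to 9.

Running Dijkstra from 3:
3: 0
1: 5  (via 3)
6: 11  (via 1)
4: 12  (via 3)
5: 16  (via 4)
7: 18  (via 3)
8: 19  (via 4)
2: 28  (via 4)
0: 33  (via 2)
9: 35  (via 8)
Shortest route: 3–4–8–9 = 35 m.

35 m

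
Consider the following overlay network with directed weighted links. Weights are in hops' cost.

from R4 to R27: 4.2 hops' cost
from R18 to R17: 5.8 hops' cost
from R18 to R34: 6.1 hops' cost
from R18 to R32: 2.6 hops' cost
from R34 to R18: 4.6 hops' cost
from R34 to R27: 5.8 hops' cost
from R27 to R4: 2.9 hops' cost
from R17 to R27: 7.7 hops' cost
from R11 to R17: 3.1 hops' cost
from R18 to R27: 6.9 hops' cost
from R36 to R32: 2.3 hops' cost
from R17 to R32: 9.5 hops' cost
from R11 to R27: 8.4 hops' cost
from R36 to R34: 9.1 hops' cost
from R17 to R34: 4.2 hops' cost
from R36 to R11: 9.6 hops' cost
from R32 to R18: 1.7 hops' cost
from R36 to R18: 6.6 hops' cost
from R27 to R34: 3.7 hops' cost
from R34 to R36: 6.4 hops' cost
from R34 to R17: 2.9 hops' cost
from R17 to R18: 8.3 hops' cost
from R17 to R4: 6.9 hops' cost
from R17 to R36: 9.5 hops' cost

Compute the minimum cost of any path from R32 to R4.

Compare a few routes:
R32 → R18 → R17 → R4: 1.7+5.8+6.9 = 14.4
R32 → R18 → R34 → R27 → R4: 1.7+6.1+5.8+2.9 = 16.5
R32 → R18 → R27 → R4: 1.7+6.9+2.9 = 11.5
The minimum is 11.5 hops' cost via R32 → R18 → R27 → R4.

11.5 hops' cost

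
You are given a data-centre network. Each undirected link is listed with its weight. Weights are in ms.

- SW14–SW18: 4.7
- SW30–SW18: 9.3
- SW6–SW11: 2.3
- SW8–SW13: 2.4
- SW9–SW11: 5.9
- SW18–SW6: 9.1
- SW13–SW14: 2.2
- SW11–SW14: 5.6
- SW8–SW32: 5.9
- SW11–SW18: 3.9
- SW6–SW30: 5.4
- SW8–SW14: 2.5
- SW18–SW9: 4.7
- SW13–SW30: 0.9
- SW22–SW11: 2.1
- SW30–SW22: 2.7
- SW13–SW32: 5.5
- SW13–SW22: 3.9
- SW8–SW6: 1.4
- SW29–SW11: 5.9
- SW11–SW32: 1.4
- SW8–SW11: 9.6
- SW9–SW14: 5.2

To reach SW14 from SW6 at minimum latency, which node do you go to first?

SW8

Compare a few routes:
SW6 - SW8 - SW14: 1.4+2.5 = 3.9
SW6 - SW8 - SW13 - SW14: 1.4+2.4+2.2 = 6
Cheapest is SW6 - SW8 - SW14 at 3.9 ms.
So from SW6 the first move is to SW8.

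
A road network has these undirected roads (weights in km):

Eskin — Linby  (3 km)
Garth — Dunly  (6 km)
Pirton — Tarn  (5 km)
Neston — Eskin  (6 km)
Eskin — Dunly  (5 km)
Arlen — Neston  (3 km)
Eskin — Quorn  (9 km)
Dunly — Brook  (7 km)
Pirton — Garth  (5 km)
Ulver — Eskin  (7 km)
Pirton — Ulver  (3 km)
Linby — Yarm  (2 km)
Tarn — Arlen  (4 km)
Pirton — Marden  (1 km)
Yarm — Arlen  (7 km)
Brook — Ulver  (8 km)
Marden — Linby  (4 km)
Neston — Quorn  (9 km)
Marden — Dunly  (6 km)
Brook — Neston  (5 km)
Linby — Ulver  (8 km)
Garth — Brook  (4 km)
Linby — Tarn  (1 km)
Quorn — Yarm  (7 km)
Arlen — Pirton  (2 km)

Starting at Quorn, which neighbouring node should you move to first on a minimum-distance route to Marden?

Yarm

Enumerating some paths:
Quorn - Yarm - Linby - Tarn - Pirton - Marden: 7+2+1+5+1 = 16
Quorn - Yarm - Linby - Marden: 7+2+4 = 13
Quorn - Neston - Arlen - Pirton - Marden: 9+3+2+1 = 15
Quorn - Eskin - Linby - Marden: 9+3+4 = 16
The minimum is 13 km via Quorn - Yarm - Linby - Marden.
So from Quorn the first move is to Yarm.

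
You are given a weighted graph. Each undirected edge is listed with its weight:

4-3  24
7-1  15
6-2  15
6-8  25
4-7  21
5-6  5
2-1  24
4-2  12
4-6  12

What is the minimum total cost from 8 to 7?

Candidate routes:
8 → 6 → 2 → 4 → 7: 25+15+12+21 = 73
8 → 6 → 4 → 7: 25+12+21 = 58
Cheapest is 8 → 6 → 4 → 7 at 58.

58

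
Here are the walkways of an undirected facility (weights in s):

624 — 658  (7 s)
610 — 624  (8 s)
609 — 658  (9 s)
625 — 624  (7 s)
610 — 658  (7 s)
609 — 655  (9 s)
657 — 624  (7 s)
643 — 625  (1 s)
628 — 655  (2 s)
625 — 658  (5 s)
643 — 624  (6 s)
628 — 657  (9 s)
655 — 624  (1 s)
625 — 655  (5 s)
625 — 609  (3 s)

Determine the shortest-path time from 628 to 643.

8 s

Candidate routes:
628 - 655 - 624 - 643: 2+1+6 = 9
628 - 655 - 625 - 643: 2+5+1 = 8
628 - 655 - 624 - 625 - 643: 2+1+7+1 = 11
Cheapest is 628 - 655 - 625 - 643 at 8 s.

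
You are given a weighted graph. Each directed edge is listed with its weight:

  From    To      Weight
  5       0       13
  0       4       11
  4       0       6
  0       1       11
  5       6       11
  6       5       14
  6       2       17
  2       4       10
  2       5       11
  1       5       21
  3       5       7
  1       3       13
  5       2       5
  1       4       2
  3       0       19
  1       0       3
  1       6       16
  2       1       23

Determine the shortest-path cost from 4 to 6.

33

Shortest distances from 4:
4: 0
0: 6  (via 4)
1: 17  (via 0)
3: 30  (via 1)
6: 33  (via 1)
Shortest route: 4–0–1–6 = 33.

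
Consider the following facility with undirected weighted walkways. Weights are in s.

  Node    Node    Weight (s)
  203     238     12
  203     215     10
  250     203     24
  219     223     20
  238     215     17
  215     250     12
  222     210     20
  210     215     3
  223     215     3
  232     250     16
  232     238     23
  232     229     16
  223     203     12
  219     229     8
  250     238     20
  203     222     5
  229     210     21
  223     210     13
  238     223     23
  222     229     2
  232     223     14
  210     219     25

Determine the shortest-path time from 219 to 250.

Compare a few routes:
219 → 223 → 215 → 250: 20+3+12 = 35
219 → 229 → 222 → 203 → 215 → 250: 8+2+5+10+12 = 37
The minimum is 35 s via 219 → 223 → 215 → 250.

35 s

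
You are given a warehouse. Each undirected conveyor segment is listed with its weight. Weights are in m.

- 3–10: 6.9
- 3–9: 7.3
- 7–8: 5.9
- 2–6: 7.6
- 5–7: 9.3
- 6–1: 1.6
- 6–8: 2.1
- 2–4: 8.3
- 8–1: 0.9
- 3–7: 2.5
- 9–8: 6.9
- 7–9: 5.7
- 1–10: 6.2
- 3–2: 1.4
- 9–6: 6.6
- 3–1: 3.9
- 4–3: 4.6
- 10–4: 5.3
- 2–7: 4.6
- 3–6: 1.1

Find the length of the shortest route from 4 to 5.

16.4 m

Compare a few routes:
4 - 3 - 7 - 5: 4.6+2.5+9.3 = 16.4
4 - 3 - 2 - 7 - 5: 4.6+1.4+4.6+9.3 = 19.9
4 - 2 - 3 - 7 - 5: 8.3+1.4+2.5+9.3 = 21.5
The minimum is 16.4 m via 4 - 3 - 7 - 5.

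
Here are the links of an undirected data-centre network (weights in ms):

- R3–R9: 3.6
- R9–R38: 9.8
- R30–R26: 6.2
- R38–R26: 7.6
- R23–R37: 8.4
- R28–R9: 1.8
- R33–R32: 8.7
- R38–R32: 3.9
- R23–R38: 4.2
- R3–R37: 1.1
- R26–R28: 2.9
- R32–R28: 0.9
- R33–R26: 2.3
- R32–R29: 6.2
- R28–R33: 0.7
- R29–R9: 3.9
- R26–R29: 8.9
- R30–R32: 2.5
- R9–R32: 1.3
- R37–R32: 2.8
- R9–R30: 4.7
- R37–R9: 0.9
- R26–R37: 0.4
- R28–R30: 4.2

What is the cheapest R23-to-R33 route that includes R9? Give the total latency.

11.8 ms

Best R23 to R9: R23 → R37 → R9 costing 9.3
Best R9 to R33: R9 → R28 → R33 costing 2.5
Total via R9: 9.3 + 2.5 = 11.8 ms.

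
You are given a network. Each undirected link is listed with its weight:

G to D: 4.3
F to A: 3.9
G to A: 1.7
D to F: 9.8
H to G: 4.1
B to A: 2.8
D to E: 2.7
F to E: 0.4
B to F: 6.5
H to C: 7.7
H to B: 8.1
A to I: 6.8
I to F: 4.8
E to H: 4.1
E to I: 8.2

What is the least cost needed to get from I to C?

17

Compare a few routes:
I - E - H - C: 8.2+4.1+7.7 = 20
I - F - E - H - C: 4.8+0.4+4.1+7.7 = 17
The minimum is 17 via I - F - E - H - C.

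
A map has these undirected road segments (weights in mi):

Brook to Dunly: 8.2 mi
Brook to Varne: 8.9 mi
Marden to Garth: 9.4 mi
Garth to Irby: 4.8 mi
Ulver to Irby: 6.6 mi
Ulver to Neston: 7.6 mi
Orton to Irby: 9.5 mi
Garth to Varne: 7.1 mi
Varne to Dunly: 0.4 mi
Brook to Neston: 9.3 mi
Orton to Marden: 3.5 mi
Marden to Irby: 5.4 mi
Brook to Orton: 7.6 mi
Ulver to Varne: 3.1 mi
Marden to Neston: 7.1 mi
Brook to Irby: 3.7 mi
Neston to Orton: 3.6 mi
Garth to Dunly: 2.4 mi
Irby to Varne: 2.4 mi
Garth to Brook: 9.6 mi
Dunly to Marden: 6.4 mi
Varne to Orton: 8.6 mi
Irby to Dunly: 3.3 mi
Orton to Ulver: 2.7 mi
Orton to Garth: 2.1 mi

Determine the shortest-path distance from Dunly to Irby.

2.8 mi

Shortest distances from Dunly:
Dunly: 0
Varne: 0.4  (via Dunly)
Garth: 2.4  (via Dunly)
Irby: 2.8  (via Varne)
Shortest route: Dunly–Varne–Irby = 2.8 mi.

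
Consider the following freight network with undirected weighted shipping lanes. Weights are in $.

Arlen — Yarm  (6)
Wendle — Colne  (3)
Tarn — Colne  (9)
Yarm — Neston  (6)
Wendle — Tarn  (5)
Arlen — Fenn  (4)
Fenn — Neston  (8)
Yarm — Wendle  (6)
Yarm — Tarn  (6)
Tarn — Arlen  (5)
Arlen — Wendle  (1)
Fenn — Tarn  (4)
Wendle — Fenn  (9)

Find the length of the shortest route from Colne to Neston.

Shortest distances from Colne:
Colne: 0
Wendle: 3  (via Colne)
Arlen: 4  (via Wendle)
Fenn: 8  (via Arlen)
Tarn: 8  (via Wendle)
Yarm: 9  (via Wendle)
Neston: 15  (via Yarm)
Shortest route: Colne–Wendle–Yarm–Neston = $15.

$15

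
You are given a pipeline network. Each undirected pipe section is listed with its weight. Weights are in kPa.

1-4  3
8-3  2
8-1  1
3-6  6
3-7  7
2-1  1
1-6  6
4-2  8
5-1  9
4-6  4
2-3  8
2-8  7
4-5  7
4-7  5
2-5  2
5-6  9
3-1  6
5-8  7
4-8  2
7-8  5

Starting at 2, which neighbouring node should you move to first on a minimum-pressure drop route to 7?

1

Compare a few routes:
2 → 1 → 8 → 3 → 7: 1+1+2+7 = 11
2 → 1 → 8 → 4 → 7: 1+1+2+5 = 9
2 → 1 → 8 → 7: 1+1+5 = 7
2 → 1 → 4 → 7: 1+3+5 = 9
The minimum is 7 kPa via 2 → 1 → 8 → 7.
So from 2 the first move is to 1.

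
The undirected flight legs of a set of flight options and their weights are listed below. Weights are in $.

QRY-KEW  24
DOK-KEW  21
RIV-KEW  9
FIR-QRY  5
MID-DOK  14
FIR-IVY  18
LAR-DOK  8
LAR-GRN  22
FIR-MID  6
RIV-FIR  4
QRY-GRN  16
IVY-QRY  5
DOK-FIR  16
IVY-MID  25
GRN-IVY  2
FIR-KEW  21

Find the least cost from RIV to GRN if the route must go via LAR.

Best RIV to LAR: RIV → FIR → DOK → LAR costing 28
Best LAR to GRN: LAR → GRN costing 22
Total via LAR: 28 + 22 = $50.

$50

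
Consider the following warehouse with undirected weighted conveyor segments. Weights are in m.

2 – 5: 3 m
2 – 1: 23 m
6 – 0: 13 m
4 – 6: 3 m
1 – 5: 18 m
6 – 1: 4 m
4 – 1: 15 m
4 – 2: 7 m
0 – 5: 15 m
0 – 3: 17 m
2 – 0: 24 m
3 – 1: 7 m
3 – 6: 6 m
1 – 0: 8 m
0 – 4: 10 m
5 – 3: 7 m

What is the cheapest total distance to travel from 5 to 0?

Compare a few routes:
5–0: 15 = 15
5–3–1–0: 7+7+8 = 22
5–2–4–0: 3+7+10 = 20
Cheapest is 5–0 at 15 m.

15 m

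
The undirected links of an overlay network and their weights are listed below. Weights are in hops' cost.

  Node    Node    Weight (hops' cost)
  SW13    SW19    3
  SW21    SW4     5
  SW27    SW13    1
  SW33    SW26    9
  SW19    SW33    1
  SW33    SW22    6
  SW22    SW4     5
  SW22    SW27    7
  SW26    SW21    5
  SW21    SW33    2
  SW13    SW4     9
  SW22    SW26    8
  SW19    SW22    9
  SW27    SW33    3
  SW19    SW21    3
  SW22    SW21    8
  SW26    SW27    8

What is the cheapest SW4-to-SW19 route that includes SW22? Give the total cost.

Best SW4 to SW22: SW4 → SW22 costing 5
Best SW22 to SW19: SW22 → SW33 → SW19 costing 7
Total via SW22: 5 + 7 = 12 hops' cost.

12 hops' cost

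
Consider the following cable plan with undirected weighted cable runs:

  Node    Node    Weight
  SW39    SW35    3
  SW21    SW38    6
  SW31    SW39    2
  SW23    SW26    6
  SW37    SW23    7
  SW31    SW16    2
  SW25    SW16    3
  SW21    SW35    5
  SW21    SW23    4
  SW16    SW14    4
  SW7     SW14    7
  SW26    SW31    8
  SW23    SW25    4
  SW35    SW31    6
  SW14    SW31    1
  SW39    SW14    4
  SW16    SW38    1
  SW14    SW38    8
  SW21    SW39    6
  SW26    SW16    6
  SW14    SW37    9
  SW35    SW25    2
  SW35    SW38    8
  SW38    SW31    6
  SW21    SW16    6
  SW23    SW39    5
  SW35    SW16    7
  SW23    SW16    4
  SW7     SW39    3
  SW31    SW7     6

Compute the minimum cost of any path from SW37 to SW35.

Running Dijkstra from SW37:
SW37: 0
SW23: 7  (via SW37)
SW14: 9  (via SW37)
SW31: 10  (via SW14)
SW21: 11  (via SW23)
SW16: 11  (via SW23)
SW25: 11  (via SW23)
SW38: 12  (via SW16)
SW39: 12  (via SW23)
SW35: 13  (via SW25)
Shortest route: SW37 → SW23 → SW25 → SW35 = 13.

13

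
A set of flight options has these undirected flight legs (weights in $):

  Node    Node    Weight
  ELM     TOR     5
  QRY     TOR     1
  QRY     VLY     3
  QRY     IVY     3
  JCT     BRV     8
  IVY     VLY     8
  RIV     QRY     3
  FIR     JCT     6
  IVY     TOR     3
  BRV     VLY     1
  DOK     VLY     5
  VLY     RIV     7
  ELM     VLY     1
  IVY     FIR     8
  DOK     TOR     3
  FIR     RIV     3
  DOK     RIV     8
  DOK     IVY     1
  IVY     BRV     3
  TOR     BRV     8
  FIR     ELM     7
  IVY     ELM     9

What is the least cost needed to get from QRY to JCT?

Shortest distances from QRY:
QRY: 0
TOR: 1  (via QRY)
VLY: 3  (via QRY)
RIV: 3  (via QRY)
IVY: 3  (via QRY)
DOK: 4  (via TOR)
BRV: 4  (via VLY)
ELM: 4  (via VLY)
FIR: 6  (via RIV)
JCT: 12  (via BRV)
Shortest route: QRY → VLY → BRV → JCT = $12.

$12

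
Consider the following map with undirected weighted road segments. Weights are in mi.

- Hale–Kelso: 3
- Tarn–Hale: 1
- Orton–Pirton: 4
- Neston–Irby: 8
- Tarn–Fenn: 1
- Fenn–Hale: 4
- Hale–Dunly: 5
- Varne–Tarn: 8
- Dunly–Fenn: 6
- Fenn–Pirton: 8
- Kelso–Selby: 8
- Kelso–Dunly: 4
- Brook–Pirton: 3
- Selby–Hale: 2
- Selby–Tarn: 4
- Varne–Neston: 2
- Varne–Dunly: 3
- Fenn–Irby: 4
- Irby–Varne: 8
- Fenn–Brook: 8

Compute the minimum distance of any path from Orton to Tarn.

Shortest distances from Orton:
Orton: 0
Pirton: 4  (via Orton)
Brook: 7  (via Pirton)
Fenn: 12  (via Pirton)
Tarn: 13  (via Fenn)
Shortest route: Orton → Pirton → Fenn → Tarn = 13 mi.

13 mi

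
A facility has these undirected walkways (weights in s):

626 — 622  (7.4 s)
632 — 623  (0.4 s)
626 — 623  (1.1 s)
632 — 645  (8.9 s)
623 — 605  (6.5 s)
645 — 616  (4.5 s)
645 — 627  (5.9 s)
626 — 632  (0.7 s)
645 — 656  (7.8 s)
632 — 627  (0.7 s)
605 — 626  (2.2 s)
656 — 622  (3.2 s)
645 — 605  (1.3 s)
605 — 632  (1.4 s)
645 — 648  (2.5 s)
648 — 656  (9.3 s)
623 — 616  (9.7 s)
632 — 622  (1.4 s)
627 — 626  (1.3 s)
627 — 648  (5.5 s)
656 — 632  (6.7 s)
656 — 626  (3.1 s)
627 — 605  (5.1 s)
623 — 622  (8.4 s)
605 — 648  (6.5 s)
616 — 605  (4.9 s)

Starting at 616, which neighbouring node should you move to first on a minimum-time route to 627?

Candidate routes:
616–605–632–627: 4.9+1.4+0.7 = 7
616–645–605–632–627: 4.5+1.3+1.4+0.7 = 7.9
616–605–632–626–627: 4.9+1.4+0.7+1.3 = 8.3
The minimum is 7 s via 616–605–632–627.
So from 616 the first move is to 605.

605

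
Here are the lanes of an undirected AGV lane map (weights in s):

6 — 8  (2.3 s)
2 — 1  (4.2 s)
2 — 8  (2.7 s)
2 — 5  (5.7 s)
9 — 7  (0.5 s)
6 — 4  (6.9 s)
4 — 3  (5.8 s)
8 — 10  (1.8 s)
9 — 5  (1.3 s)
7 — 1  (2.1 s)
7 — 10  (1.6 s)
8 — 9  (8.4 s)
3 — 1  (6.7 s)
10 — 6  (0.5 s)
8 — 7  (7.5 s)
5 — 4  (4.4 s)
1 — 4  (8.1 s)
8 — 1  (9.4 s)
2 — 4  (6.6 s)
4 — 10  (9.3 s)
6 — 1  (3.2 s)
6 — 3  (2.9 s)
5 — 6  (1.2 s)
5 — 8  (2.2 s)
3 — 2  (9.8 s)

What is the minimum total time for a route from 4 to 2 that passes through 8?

Shortest 4→8: 4–5–8 = 6.6
Best 8 to 2: 8–2 costing 2.7
Total via 8: 6.6 + 2.7 = 9.3 s.

9.3 s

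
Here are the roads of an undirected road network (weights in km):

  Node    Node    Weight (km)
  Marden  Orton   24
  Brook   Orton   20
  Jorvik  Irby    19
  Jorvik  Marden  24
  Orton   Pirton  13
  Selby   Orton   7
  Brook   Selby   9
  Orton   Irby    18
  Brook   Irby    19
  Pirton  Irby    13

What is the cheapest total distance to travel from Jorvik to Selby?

Settle nodes by increasing distance from Jorvik:
Jorvik: 0
Irby: 19  (via Jorvik)
Marden: 24  (via Jorvik)
Pirton: 32  (via Irby)
Orton: 37  (via Irby)
Brook: 38  (via Irby)
Selby: 44  (via Orton)
Shortest route: Jorvik–Irby–Orton–Selby = 44 km.

44 km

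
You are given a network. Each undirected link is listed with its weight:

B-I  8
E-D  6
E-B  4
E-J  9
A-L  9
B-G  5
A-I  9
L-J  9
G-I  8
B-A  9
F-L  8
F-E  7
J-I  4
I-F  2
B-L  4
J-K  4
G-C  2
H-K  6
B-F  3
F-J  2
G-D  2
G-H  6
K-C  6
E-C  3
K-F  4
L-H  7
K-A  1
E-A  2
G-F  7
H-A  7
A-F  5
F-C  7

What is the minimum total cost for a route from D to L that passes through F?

16

Shortest D→F: D–G–F = 9
Best F to L: F–B–L costing 7
Total via F: 9 + 7 = 16.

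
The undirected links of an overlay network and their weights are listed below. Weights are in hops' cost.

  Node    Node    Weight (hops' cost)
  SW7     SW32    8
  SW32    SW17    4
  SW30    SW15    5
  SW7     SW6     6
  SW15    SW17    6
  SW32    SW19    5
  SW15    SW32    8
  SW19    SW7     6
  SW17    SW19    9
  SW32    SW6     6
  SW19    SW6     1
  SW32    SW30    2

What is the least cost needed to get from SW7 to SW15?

Running Dijkstra from SW7:
SW7: 0
SW6: 6  (via SW7)
SW19: 6  (via SW7)
SW32: 8  (via SW7)
SW30: 10  (via SW32)
SW17: 12  (via SW32)
SW15: 15  (via SW30)
Shortest route: SW7 → SW32 → SW30 → SW15 = 15 hops' cost.

15 hops' cost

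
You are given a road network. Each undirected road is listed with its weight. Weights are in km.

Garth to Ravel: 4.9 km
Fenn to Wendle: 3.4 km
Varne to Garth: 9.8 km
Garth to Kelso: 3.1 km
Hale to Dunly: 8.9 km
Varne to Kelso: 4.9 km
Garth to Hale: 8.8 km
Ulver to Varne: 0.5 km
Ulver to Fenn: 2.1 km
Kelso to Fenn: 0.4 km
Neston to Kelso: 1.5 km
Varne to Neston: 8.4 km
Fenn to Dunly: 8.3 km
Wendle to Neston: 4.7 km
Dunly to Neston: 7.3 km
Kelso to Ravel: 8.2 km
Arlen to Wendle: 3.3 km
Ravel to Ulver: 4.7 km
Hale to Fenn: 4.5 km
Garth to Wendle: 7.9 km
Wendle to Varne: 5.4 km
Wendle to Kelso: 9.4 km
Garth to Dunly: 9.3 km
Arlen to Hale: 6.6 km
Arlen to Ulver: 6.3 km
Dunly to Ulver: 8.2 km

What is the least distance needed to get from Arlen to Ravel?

Compare a few routes:
Arlen → Ulver → Ravel: 6.3+4.7 = 11
Arlen → Wendle → Fenn → Ulver → Ravel: 3.3+3.4+2.1+4.7 = 13.5
Arlen → Wendle → Varne → Ulver → Ravel: 3.3+5.4+0.5+4.7 = 13.9
Cheapest is Arlen → Ulver → Ravel at 11 km.

11 km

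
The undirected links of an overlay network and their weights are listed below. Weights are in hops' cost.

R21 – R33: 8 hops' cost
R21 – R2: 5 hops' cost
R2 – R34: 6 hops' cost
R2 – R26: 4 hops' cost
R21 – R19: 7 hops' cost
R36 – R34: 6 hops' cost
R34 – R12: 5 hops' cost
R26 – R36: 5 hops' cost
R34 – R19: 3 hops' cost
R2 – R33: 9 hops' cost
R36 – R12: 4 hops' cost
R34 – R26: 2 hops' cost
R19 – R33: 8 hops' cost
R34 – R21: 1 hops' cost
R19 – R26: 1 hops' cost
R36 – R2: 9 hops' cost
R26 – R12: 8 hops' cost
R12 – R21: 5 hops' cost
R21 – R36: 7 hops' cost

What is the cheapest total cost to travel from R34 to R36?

Enumerating some paths:
R34 → R36: 6 = 6
R34 → R26 → R36: 2+5 = 7
R34 → R21 → R36: 1+7 = 8
R34 → R12 → R36: 5+4 = 9
Cheapest is R34 → R36 at 6 hops' cost.

6 hops' cost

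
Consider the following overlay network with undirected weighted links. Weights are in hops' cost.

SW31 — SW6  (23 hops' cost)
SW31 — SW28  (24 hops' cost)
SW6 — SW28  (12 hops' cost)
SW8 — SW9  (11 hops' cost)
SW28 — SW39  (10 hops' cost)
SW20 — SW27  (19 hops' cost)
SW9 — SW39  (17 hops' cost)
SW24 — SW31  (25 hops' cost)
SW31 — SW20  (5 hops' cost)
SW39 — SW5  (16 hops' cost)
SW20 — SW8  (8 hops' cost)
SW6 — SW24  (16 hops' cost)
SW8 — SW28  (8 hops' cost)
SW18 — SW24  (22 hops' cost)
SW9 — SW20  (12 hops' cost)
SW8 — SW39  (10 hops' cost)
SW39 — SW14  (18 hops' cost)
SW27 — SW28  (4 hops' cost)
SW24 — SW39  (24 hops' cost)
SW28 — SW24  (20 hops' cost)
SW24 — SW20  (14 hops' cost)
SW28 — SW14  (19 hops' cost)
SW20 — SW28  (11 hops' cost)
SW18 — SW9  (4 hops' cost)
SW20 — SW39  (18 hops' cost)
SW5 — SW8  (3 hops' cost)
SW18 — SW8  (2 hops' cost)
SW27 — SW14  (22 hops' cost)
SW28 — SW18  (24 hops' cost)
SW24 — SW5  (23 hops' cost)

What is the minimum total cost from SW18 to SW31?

15 hops' cost

Enumerating some paths:
SW18 - SW9 - SW20 - SW31: 4+12+5 = 21
SW18 - SW8 - SW28 - SW20 - SW31: 2+8+11+5 = 26
SW18 - SW8 - SW20 - SW31: 2+8+5 = 15
The minimum is 15 hops' cost via SW18 - SW8 - SW20 - SW31.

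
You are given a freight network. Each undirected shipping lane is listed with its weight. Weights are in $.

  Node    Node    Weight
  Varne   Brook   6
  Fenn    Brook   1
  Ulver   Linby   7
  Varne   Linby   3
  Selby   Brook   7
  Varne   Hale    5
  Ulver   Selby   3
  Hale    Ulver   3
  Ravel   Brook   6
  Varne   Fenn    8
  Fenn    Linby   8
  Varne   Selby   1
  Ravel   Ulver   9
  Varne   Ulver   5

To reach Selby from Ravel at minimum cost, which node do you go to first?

Candidate routes:
Ravel - Brook - Varne - Selby: 6+6+1 = 13
Ravel - Ulver - Selby: 9+3 = 12
Ravel - Brook - Selby: 6+7 = 13
The minimum is $12 via Ravel - Ulver - Selby.
So from Ravel the first move is to Ulver.

Ulver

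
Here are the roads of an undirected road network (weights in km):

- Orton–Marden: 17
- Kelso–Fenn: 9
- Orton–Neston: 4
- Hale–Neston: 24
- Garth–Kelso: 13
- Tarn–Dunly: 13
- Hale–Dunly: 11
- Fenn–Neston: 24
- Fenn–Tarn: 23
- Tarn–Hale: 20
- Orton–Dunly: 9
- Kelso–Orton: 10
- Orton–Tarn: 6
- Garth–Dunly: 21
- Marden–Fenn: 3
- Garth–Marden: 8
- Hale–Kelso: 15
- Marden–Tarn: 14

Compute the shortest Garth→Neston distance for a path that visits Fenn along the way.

34 km

Shortest Garth→Fenn: Garth → Marden → Fenn = 11
Best Fenn to Neston: Fenn → Kelso → Orton → Neston costing 23
Total via Fenn: 11 + 23 = 34 km.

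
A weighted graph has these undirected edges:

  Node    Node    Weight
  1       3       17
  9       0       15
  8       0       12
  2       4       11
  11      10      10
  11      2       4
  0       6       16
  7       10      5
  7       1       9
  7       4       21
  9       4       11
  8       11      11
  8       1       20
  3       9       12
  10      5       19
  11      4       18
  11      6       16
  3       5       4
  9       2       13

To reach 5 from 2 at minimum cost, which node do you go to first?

9

Enumerating some paths:
2 - 11 - 10 - 5: 4+10+19 = 33
2 - 9 - 3 - 5: 13+12+4 = 29
2 - 4 - 9 - 3 - 5: 11+11+12+4 = 38
2 - 11 - 4 - 9 - 3 - 5: 4+18+11+12+4 = 49
The minimum is 29 via 2 - 9 - 3 - 5.
So from 2 the first move is to 9.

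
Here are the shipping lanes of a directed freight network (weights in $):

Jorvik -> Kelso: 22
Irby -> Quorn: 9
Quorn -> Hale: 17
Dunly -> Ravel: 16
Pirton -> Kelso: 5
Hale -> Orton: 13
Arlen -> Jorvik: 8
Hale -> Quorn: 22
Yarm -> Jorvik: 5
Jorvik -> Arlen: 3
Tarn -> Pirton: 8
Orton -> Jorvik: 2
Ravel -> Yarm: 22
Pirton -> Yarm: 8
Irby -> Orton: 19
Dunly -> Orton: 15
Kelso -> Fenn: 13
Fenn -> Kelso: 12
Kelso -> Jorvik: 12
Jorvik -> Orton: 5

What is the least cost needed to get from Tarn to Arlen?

$24

Candidate routes:
Tarn → Pirton → Yarm → Jorvik → Arlen: 8+8+5+3 = 24
Tarn → Pirton → Kelso → Jorvik → Arlen: 8+5+12+3 = 28
Cheapest is Tarn → Pirton → Yarm → Jorvik → Arlen at $24.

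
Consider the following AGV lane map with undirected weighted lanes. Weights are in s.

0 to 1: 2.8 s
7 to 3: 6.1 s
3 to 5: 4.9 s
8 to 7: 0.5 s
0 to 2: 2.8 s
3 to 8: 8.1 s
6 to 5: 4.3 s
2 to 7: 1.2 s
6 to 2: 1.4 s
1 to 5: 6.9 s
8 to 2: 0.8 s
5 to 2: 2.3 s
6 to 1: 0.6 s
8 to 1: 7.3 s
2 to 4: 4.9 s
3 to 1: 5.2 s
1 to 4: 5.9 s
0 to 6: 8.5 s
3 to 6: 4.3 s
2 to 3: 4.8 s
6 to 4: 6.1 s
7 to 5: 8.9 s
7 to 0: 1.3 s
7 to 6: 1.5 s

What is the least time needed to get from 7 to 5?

Shortest distances from 7:
7: 0
8: 0.5  (via 7)
2: 1.2  (via 7)
0: 1.3  (via 7)
6: 1.5  (via 7)
1: 2.1  (via 6)
5: 3.5  (via 2)
Shortest route: 7–2–5 = 3.5 s.

3.5 s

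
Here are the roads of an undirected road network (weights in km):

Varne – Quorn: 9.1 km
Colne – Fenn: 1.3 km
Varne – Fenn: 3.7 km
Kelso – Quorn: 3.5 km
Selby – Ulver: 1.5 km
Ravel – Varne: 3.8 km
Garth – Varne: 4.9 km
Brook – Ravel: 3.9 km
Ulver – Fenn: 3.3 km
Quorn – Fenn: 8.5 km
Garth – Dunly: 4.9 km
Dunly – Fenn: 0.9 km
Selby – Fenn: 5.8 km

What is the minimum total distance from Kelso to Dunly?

12.9 km

Candidate routes:
Kelso → Quorn → Varne → Fenn → Dunly: 3.5+9.1+3.7+0.9 = 17.2
Kelso → Quorn → Fenn → Dunly: 3.5+8.5+0.9 = 12.9
Kelso → Quorn → Varne → Garth → Dunly: 3.5+9.1+4.9+4.9 = 22.4
The minimum is 12.9 km via Kelso → Quorn → Fenn → Dunly.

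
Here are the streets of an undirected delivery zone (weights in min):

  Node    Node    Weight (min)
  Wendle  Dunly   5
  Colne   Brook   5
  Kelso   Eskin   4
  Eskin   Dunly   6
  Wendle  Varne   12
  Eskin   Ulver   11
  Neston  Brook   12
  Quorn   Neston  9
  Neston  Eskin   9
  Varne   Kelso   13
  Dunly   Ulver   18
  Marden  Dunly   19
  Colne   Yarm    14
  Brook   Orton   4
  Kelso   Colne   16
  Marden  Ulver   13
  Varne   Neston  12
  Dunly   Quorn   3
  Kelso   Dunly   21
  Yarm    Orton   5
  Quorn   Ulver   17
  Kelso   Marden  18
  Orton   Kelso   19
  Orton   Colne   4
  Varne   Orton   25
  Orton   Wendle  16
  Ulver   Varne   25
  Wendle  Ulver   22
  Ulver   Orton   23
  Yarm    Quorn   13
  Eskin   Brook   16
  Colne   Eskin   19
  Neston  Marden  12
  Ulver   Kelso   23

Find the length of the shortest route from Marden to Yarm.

33 min

Compare a few routes:
Marden → Neston → Quorn → Yarm: 12+9+13 = 34
Marden → Neston → Brook → Orton → Yarm: 12+12+4+5 = 33
The minimum is 33 min via Marden → Neston → Brook → Orton → Yarm.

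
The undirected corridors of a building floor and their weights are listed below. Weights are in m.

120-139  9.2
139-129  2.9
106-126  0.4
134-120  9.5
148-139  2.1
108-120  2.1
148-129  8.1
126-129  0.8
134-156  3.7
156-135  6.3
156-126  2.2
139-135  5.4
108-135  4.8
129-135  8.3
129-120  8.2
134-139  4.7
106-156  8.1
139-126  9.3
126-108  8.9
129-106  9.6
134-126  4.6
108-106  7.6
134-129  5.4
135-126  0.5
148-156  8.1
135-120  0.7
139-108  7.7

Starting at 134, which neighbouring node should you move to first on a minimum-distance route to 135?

126

Enumerating some paths:
134 → 156 → 126 → 135: 3.7+2.2+0.5 = 6.4
134 → 126 → 135: 4.6+0.5 = 5.1
134 → 139 → 129 → 126 → 135: 4.7+2.9+0.8+0.5 = 8.9
134 → 129 → 126 → 135: 5.4+0.8+0.5 = 6.7
Cheapest is 134 → 126 → 135 at 5.1 m.
So from 134 the first move is to 126.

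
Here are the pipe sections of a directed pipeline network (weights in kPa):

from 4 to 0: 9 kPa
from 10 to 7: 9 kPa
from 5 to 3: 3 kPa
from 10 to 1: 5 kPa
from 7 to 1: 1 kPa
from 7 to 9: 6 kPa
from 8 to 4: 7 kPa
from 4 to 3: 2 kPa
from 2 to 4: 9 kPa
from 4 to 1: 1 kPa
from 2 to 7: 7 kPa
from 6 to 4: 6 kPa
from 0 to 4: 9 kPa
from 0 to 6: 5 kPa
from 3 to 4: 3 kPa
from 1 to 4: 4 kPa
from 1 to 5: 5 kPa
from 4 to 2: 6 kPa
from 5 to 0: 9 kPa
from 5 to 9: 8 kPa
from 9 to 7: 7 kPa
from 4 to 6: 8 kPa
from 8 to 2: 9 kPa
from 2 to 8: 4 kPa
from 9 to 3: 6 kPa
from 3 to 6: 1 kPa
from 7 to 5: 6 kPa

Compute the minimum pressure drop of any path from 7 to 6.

8 kPa

Enumerating some paths:
7–1–5–3–6: 1+5+3+1 = 10
7–5–3–6: 6+3+1 = 10
7–1–4–3–6: 1+4+2+1 = 8
Cheapest is 7–1–4–3–6 at 8 kPa.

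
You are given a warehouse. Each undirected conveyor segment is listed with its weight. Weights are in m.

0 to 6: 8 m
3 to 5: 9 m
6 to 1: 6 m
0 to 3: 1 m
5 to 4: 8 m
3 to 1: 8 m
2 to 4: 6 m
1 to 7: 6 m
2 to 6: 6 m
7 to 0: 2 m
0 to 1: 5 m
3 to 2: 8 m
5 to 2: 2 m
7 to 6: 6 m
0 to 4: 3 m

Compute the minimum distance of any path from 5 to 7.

Shortest distances from 5:
5: 0
2: 2  (via 5)
4: 8  (via 5)
6: 8  (via 2)
3: 9  (via 5)
0: 10  (via 3)
7: 12  (via 0)
Shortest route: 5–3–0–7 = 12 m.

12 m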